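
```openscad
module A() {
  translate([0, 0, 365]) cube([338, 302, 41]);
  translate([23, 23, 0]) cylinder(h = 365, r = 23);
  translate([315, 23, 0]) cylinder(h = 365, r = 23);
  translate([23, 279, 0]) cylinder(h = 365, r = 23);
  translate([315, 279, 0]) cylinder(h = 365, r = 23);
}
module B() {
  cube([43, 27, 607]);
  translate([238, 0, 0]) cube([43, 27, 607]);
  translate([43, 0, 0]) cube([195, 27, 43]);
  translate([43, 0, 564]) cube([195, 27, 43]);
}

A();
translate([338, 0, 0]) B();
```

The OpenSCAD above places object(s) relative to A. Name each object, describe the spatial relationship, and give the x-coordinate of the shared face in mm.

The stool's +x face and the picture frame's −x face are both at x = 338 mm.

A is a stool. B is a picture frame. The picture frame is against the stool's +x side, with their −y faces flush. The x-coordinate of the shared face is 338 mm.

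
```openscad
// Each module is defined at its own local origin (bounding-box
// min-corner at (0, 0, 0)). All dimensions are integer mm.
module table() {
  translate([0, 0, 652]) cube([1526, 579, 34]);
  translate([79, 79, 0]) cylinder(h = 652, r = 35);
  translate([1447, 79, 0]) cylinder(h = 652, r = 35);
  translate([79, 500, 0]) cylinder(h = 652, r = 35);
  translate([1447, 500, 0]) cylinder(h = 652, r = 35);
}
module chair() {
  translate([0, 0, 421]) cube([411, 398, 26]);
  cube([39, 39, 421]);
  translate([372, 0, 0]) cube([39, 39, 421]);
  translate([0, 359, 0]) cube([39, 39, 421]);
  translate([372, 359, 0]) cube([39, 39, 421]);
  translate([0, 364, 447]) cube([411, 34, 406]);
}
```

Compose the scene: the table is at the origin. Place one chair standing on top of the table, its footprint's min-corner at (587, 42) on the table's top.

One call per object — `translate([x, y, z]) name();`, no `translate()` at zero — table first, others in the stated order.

table();
translate([587, 42, 686]) chair();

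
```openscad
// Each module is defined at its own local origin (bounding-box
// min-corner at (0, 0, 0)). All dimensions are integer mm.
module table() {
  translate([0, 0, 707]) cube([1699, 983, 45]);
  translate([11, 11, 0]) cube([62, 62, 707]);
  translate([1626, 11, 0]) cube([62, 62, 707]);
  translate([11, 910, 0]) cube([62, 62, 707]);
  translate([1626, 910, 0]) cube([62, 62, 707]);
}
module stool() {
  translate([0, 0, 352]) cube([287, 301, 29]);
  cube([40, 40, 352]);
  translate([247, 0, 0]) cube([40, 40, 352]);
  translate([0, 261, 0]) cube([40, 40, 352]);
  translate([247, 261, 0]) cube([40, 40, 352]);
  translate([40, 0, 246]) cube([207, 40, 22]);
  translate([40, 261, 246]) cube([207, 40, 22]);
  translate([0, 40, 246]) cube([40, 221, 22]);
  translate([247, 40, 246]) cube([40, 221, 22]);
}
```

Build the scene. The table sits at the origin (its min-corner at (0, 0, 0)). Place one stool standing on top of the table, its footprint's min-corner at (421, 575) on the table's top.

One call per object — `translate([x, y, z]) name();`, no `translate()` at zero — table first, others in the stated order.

table();
translate([421, 575, 752]) stool();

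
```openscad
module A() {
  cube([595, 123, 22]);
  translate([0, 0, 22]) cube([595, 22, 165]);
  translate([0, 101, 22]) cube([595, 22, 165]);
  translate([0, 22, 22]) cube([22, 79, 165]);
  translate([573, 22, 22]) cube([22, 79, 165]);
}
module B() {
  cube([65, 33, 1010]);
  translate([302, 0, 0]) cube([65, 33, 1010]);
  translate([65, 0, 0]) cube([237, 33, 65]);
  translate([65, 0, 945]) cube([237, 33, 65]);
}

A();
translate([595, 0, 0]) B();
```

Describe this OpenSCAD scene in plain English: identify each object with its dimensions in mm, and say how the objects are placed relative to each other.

A is an open storage box with external size 595×123×187 mm and wall thickness 22 mm (the base is also 22 mm thick). The base covers the whole footprint; the four walls stand on the base, with the y-facing walls full-width and the x-facing walls fitting between their inner faces.

B is a rectangular picture frame lying in the x–z plane (depth along y). The opening is 237 mm wide (x) by 880 mm tall (z), surrounded by a border 65 mm wide on all four sides. The frame is 33 mm deep and is made of two full-height vertical stiles with two horizontal rails fitted between them.

The picture frame is against the open box's +x side, with their −y faces flush.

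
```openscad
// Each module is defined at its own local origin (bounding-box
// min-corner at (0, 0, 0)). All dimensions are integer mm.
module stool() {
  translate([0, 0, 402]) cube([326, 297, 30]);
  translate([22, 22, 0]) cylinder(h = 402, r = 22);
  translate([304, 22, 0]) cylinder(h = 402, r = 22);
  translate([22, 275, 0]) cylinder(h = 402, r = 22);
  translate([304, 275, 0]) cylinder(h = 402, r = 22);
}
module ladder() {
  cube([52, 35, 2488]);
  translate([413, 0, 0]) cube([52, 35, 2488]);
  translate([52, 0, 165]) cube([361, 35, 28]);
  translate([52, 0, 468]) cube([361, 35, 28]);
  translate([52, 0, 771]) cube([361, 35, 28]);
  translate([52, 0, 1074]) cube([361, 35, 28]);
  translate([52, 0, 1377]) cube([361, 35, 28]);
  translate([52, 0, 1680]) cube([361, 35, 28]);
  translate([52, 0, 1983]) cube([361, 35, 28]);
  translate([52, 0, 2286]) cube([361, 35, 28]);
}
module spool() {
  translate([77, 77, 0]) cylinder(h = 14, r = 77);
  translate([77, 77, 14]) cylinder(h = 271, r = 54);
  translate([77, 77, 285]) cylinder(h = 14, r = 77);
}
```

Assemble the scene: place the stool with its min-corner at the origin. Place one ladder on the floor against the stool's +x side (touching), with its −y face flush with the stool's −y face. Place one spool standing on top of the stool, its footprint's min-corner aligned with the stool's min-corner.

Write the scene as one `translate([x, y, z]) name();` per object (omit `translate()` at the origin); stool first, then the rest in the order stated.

stool();
translate([326, 0, 0]) ladder();
translate([0, 0, 432]) spool();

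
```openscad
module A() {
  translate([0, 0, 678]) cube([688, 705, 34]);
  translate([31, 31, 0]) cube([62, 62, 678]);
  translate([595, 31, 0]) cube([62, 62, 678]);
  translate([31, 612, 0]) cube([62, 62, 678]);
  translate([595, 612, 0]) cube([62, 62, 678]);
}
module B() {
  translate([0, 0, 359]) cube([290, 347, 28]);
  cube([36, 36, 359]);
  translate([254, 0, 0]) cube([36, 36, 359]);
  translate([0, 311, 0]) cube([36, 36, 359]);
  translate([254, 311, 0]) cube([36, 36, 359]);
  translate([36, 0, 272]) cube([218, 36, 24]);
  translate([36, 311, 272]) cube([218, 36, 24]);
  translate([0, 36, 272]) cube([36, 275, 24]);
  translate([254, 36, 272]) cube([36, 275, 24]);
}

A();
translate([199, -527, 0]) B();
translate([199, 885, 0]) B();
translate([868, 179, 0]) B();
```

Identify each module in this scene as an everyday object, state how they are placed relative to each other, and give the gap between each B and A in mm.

Each stool's nearest face is 180 mm from the table's bounding box.

A is a table. B is a stool. Three stools sit around the table at the −y, +y, +x sides. The gap between each stool and the table is 180 mm.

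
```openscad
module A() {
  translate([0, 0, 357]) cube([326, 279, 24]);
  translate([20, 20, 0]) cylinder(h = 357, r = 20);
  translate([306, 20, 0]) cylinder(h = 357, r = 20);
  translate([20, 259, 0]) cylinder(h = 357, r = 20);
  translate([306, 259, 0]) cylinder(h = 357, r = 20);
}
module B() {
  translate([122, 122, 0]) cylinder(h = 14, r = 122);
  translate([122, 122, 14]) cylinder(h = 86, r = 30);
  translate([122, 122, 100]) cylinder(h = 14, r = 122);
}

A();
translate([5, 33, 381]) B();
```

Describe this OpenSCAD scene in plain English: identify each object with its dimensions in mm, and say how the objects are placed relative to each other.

A is a four-legged stool. The seat is a 326×279×24 mm slab whose top surface is at z = 381 mm; four round legs, each 40 mm in diameter, run from the floor (z = 0) to the underside of the seat, each leg's axis is inset half a diameter from the nearest pair of seat edges (so the leg's bounding box is flush with the corner).

B is a spool: two coaxial disc flanges of radius 122 mm and thickness 14 mm, joined by a core cylinder of radius 30 mm and height 86 mm. The lower flange rests on z = 0 and the three cylinders share a vertical axis.

The spool is on top of the stool.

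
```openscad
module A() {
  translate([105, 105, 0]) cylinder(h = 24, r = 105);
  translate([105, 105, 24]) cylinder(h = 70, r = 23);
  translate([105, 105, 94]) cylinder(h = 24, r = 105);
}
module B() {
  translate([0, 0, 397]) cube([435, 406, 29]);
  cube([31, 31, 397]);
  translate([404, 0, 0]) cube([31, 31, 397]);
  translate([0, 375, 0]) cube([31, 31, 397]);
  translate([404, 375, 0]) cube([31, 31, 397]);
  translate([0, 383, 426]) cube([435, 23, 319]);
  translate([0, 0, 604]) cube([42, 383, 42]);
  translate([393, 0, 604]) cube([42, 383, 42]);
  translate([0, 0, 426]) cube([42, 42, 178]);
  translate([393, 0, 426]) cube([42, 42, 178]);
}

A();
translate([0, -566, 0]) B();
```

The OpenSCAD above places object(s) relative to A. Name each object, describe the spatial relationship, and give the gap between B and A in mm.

The chair's nearest face is 160 mm from the spool's −y face.

A is a spool. B is a chair. The chair is on the floor beside the spool on its −y side. The gap between the chair and the spool is 160 mm.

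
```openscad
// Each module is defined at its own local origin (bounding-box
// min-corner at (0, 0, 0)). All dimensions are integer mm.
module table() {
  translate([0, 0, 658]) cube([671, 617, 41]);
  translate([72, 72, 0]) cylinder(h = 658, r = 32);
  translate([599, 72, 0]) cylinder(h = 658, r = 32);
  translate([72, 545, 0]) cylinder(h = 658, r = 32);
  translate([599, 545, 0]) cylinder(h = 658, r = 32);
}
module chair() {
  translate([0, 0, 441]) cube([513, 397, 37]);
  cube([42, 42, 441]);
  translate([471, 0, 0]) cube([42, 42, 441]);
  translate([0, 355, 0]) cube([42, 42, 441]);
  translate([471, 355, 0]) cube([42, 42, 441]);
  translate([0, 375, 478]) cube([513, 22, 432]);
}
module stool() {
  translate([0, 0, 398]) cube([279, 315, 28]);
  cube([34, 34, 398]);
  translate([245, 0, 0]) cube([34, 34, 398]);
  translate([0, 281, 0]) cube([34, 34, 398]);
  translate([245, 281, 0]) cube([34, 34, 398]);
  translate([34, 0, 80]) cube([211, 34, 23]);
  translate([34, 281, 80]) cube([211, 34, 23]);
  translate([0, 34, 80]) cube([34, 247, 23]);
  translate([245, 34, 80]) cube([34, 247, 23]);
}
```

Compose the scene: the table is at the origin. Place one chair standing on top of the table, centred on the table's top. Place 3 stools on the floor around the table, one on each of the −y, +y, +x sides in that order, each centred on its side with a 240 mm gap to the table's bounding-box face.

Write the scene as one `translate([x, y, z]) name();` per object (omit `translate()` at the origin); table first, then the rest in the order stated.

table();
translate([79, 110, 699]) chair();
translate([196, -555, 0]) stool();
translate([196, 857, 0]) stool();
translate([911, 151, 0]) stool();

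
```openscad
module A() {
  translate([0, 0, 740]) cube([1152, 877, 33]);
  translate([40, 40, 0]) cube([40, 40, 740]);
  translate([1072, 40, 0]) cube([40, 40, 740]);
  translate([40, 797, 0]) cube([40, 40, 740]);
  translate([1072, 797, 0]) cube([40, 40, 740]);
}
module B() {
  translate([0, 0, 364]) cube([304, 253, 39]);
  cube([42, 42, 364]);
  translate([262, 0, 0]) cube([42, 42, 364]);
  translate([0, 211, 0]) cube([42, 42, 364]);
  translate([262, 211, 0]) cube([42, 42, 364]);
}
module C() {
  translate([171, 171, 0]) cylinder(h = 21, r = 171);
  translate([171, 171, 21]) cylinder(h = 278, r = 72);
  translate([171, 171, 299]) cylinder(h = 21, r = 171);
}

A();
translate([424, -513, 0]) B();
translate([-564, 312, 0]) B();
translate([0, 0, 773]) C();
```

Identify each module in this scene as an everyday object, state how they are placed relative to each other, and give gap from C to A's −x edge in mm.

A is a table. B is a stool. C is a spool. Two stools sit around the table at the −y, −x sides. The spool is on top of the table. The gap from the spool to the table's −x edge is 0 mm.

The spool's min-x is at 0; the table's min-x is 0; gap = 0 mm.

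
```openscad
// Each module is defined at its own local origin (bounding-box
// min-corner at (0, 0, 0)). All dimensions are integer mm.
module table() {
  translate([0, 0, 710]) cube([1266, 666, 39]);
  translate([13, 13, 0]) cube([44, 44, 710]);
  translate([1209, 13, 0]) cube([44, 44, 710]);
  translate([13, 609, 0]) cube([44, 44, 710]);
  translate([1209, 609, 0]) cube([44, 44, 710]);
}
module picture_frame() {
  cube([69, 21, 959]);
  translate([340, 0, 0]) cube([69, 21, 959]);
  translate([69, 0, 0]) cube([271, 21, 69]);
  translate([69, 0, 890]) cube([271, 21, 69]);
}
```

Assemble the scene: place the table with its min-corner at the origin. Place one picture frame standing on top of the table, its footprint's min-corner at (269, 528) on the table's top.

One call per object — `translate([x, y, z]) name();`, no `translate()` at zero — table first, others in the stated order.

table();
translate([269, 528, 749]) picture_frame();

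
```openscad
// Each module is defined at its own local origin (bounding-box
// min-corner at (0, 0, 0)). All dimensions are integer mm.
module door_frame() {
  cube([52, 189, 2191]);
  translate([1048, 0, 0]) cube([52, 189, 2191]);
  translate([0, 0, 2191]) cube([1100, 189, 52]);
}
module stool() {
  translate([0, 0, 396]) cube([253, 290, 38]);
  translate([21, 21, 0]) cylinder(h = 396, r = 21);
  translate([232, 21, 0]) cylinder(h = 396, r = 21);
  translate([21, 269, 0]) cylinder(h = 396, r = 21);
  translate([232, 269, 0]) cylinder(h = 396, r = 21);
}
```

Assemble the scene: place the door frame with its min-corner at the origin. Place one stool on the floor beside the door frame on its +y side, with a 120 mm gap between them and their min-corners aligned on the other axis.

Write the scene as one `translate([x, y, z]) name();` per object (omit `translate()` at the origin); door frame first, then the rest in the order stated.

door_frame();
translate([0, 309, 0]) stool();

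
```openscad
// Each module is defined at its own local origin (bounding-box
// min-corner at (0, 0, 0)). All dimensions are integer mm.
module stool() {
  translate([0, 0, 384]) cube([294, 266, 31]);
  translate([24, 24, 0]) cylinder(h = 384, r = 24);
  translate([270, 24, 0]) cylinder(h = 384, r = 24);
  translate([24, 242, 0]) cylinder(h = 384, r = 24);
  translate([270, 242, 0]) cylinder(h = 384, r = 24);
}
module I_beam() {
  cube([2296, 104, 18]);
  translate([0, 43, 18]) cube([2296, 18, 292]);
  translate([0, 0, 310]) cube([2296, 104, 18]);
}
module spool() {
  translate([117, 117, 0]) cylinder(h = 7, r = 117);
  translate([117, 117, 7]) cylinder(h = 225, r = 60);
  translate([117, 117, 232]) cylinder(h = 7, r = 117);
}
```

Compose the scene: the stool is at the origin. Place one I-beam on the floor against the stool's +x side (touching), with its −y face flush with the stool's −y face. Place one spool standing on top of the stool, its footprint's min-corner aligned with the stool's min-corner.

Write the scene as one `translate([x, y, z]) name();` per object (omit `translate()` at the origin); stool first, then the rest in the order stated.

stool();
translate([294, 0, 0]) I_beam();
translate([0, 0, 415]) spool();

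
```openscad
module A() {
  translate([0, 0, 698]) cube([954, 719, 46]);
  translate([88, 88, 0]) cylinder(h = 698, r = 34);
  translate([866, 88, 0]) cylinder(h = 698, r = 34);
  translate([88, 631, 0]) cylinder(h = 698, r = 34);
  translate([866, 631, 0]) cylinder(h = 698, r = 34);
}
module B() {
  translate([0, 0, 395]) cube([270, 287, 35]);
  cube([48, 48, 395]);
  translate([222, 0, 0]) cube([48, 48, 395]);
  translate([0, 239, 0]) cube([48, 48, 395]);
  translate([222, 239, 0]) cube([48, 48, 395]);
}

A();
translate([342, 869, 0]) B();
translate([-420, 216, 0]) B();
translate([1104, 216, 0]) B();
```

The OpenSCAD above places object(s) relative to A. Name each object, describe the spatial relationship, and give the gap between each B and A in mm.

A is a table. B is a stool. Three stools sit around the table at the +y, −x, +x sides. The gap between each stool and the table is 150 mm.

Each stool's nearest face is 150 mm from the table's bounding box.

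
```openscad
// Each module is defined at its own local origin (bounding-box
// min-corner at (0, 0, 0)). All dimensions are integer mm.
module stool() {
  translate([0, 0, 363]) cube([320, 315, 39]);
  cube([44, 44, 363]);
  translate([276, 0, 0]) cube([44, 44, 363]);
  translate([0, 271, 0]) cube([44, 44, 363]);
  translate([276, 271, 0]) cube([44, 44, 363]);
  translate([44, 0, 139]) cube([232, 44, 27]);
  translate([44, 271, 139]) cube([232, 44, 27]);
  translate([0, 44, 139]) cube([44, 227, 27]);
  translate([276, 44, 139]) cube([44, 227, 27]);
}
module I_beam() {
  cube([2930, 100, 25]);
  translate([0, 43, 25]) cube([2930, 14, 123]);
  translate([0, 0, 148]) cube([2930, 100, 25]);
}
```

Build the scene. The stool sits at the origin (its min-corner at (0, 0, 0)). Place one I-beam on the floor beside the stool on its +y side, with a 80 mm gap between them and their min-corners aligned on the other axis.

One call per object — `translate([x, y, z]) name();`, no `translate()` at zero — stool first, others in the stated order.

stool();
translate([0, 395, 0]) I_beam();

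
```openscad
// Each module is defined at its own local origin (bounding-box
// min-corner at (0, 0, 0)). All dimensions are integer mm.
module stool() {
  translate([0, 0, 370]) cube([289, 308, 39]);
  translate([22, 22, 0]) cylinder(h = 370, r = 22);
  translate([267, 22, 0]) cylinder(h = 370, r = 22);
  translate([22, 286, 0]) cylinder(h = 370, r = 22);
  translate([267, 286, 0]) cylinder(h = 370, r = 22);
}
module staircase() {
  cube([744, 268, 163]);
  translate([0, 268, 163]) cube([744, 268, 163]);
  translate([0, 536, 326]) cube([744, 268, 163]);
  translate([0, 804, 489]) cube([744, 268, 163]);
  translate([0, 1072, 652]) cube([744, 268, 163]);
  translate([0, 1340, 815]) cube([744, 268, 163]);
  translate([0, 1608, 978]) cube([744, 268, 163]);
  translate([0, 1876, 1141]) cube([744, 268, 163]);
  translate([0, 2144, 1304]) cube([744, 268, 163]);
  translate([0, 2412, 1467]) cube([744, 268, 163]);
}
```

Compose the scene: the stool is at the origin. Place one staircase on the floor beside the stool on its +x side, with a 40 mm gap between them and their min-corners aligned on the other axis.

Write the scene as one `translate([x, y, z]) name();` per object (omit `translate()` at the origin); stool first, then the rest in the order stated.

stool();
translate([329, 0, 0]) staircase();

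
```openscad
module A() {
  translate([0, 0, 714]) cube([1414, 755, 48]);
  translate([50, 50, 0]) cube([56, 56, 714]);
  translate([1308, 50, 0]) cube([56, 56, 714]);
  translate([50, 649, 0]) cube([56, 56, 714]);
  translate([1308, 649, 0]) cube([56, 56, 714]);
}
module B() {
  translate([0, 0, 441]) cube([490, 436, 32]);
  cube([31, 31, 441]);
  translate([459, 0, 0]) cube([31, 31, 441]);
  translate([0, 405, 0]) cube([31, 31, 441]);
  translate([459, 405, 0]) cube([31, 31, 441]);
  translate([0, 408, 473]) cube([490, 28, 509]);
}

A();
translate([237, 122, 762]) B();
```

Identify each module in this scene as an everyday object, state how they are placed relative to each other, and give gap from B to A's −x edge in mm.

A is a table. B is a chair. The chair is on top of the table. The gap from the chair to the table's −x edge is 237 mm.

The chair's min-x is at 237; the table's min-x is 0; gap = 237 mm.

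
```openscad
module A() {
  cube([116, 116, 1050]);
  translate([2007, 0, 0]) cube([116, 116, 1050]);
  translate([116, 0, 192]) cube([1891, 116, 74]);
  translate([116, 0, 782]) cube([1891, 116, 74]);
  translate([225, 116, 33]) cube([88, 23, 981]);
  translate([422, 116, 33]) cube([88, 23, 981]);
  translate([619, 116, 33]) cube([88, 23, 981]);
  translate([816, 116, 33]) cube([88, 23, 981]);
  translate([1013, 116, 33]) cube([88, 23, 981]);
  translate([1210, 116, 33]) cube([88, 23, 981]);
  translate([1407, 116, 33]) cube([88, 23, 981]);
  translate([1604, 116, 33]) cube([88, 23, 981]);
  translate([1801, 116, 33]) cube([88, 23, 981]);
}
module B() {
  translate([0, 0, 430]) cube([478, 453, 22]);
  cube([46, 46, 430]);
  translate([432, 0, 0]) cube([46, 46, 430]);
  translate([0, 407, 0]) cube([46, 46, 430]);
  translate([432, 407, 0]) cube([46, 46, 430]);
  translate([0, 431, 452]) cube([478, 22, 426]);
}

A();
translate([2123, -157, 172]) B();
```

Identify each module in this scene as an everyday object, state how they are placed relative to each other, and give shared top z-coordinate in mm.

Both tops at z = 1050 mm.

A is a fence section. B is a chair. The chair is beside the fence section with their tops flush at z = 1050. The shared top z-coordinate is 1050 mm.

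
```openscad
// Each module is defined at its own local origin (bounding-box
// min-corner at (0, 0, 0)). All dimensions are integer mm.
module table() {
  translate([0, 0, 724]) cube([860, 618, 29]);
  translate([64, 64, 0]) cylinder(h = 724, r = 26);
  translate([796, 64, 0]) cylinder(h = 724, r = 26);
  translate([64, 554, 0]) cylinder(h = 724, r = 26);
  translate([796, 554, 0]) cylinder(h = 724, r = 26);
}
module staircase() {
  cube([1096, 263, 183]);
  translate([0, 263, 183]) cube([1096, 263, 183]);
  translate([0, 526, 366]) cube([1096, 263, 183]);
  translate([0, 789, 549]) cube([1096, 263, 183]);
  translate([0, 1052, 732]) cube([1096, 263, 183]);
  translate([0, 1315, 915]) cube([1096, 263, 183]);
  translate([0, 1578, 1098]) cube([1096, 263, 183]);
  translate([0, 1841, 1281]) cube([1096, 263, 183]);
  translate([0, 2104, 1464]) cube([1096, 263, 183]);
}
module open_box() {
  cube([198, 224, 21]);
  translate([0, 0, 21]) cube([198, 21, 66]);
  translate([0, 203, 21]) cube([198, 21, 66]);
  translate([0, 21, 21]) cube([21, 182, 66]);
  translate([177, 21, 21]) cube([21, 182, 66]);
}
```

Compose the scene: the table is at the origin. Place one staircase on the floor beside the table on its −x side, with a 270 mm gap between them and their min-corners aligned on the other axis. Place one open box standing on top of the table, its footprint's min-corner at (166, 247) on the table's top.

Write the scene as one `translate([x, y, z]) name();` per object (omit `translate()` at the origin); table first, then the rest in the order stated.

table();
translate([-1366, 0, 0]) staircase();
translate([166, 247, 753]) open_box();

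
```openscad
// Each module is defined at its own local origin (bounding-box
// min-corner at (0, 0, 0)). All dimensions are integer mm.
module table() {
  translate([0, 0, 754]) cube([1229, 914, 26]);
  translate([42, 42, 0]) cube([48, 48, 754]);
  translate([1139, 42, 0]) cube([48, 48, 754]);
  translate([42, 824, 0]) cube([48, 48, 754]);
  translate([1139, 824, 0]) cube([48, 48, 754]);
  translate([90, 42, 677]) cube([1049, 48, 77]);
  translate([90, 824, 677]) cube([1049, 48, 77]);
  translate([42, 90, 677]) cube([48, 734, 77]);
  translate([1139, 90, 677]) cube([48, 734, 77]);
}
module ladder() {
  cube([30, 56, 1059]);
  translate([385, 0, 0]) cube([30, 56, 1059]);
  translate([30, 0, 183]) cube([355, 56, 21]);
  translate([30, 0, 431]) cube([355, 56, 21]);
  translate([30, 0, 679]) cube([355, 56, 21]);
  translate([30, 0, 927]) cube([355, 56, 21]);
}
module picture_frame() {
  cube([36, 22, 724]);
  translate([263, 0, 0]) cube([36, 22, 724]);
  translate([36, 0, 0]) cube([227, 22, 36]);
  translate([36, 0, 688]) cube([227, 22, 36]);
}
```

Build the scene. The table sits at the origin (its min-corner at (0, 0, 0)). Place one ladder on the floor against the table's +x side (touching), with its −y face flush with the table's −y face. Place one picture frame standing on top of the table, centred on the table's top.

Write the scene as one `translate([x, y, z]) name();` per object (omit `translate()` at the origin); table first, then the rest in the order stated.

table();
translate([1229, 0, 0]) ladder();
translate([465, 446, 780]) picture_frame();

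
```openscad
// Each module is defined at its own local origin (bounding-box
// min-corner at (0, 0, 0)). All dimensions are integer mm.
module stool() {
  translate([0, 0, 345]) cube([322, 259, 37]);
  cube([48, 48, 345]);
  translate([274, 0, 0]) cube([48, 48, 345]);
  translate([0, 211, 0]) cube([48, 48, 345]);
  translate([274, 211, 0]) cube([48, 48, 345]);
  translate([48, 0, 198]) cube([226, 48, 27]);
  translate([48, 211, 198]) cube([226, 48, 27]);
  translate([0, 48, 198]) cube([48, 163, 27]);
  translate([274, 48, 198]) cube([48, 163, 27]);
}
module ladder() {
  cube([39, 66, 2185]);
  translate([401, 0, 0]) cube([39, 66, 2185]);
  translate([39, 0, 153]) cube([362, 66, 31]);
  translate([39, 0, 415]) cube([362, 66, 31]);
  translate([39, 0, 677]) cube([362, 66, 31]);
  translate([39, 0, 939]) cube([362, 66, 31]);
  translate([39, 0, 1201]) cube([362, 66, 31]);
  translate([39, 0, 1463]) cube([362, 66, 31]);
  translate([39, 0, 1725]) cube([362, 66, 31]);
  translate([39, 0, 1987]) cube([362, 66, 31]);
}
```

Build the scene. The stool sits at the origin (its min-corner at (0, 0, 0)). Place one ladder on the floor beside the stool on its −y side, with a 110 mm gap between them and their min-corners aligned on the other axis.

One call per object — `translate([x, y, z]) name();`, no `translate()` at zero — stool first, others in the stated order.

stool();
translate([0, -176, 0]) ladder();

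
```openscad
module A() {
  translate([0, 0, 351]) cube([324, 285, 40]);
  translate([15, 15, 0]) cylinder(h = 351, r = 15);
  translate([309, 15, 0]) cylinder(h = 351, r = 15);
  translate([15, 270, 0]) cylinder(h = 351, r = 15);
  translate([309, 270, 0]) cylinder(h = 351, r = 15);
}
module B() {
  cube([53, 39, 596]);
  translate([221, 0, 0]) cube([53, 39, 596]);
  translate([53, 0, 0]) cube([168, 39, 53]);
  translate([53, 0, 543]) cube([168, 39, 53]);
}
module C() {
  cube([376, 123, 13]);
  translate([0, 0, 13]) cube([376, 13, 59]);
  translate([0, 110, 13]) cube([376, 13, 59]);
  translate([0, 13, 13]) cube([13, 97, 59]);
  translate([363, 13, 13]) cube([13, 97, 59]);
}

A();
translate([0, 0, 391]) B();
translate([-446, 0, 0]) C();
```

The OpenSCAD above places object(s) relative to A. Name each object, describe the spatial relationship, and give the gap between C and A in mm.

The open box's nearest face is 70 mm from the stool's −x face.

A is a stool. B is a picture frame. C is an open box. The picture frame is on top of the stool. The open box is on the floor beside the stool on its −x side. The gap between the open box and the stool is 70 mm.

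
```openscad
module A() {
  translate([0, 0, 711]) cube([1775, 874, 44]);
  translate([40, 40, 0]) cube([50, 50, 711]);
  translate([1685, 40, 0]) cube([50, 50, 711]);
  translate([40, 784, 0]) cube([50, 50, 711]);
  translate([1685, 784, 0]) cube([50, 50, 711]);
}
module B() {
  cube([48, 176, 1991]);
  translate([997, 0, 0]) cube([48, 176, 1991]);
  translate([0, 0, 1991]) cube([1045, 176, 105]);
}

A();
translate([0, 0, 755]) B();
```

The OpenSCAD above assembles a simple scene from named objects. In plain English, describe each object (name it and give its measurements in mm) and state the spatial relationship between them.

A is a rectangular dining table. The top is 1775×874×44 mm with its upper surface at z = 755 mm. It stands on four 50×50 mm square legs, each inset 40 mm from the nearest pair of top edges, running from the floor to the underside of the top.

B is a rectangular door frame: two vertical jambs of 48×176 mm section, 1991 mm tall, with a clear opening 949 mm wide between their inner faces. A header 105 mm tall and 176 mm deep lies on top of the jambs and spans the full outside width.

The door frame is on top of the table.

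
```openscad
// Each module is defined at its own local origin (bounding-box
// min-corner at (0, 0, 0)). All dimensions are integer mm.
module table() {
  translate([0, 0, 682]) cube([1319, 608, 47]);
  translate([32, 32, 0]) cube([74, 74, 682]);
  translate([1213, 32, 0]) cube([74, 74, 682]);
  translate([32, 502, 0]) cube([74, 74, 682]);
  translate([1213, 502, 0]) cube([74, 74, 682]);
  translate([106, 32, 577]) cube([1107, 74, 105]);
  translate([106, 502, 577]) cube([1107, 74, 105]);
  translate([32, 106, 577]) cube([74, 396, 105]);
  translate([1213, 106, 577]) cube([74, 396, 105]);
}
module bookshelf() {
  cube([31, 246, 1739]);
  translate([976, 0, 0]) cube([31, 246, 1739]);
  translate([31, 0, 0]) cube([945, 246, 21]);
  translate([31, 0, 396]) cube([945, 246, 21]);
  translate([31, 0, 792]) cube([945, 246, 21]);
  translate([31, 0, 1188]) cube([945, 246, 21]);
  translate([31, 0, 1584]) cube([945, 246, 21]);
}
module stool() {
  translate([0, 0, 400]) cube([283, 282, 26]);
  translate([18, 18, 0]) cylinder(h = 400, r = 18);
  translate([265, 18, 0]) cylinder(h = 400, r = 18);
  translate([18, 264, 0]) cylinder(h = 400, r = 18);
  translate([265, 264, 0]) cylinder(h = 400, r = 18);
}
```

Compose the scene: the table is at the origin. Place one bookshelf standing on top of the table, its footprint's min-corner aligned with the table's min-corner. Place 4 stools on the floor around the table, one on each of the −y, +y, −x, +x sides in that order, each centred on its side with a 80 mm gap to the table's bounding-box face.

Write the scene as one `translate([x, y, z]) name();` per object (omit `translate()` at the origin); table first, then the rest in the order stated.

table();
translate([0, 0, 729]) bookshelf();
translate([518, -362, 0]) stool();
translate([518, 688, 0]) stool();
translate([-363, 163, 0]) stool();
translate([1399, 163, 0]) stool();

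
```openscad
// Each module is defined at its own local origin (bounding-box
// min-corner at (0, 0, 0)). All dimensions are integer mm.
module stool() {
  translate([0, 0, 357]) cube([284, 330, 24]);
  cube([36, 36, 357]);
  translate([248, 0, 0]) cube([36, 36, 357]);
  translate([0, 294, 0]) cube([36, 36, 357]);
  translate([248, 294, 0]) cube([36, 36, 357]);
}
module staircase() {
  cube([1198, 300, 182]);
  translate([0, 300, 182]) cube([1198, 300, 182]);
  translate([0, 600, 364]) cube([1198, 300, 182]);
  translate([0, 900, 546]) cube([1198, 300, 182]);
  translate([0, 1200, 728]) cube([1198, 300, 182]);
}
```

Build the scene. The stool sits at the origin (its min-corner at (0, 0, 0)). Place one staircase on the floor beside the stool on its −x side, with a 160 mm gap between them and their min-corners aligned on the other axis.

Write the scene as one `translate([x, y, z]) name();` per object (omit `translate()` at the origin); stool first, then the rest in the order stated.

stool();
translate([-1358, 0, 0]) staircase();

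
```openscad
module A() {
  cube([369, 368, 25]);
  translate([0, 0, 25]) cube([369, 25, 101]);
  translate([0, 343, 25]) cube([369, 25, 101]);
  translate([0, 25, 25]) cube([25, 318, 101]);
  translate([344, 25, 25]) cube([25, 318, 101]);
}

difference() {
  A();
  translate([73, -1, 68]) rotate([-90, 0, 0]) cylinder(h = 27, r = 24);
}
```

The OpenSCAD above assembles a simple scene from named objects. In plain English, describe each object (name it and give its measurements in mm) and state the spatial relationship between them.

A is an open storage box with external size 369×368×126 mm and wall thickness 25 mm (the base is also 25 mm thick). The base covers the whole footprint; the four walls stand on the base, with the y-facing walls full-width and the x-facing walls fitting between their inner faces.

The open box has a circular hole of radius 24 mm through its front wall, centred at (x = 73, z = 68).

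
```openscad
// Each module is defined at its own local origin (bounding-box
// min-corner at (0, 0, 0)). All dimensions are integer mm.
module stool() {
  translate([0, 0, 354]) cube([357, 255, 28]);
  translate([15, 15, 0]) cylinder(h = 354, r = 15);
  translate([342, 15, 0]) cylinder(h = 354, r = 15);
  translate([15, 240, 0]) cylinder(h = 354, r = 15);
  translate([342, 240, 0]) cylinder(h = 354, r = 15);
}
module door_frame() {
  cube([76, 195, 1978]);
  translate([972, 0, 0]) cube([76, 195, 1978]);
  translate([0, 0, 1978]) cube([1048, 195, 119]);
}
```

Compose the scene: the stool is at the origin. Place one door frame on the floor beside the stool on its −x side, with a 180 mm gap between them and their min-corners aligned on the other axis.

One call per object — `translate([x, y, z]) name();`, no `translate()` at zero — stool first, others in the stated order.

stool();
translate([-1228, 0, 0]) door_frame();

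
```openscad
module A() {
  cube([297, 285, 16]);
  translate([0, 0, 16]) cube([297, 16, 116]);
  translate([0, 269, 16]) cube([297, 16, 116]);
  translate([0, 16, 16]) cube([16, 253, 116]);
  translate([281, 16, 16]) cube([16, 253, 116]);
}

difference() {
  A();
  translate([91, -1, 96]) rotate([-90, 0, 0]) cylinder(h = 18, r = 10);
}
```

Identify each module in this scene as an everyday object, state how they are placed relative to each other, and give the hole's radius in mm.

The subtracted cylinder has r = 10 mm.

A is an open box. The open box has a circular hole through its front wall. The hole's radius is 10 mm.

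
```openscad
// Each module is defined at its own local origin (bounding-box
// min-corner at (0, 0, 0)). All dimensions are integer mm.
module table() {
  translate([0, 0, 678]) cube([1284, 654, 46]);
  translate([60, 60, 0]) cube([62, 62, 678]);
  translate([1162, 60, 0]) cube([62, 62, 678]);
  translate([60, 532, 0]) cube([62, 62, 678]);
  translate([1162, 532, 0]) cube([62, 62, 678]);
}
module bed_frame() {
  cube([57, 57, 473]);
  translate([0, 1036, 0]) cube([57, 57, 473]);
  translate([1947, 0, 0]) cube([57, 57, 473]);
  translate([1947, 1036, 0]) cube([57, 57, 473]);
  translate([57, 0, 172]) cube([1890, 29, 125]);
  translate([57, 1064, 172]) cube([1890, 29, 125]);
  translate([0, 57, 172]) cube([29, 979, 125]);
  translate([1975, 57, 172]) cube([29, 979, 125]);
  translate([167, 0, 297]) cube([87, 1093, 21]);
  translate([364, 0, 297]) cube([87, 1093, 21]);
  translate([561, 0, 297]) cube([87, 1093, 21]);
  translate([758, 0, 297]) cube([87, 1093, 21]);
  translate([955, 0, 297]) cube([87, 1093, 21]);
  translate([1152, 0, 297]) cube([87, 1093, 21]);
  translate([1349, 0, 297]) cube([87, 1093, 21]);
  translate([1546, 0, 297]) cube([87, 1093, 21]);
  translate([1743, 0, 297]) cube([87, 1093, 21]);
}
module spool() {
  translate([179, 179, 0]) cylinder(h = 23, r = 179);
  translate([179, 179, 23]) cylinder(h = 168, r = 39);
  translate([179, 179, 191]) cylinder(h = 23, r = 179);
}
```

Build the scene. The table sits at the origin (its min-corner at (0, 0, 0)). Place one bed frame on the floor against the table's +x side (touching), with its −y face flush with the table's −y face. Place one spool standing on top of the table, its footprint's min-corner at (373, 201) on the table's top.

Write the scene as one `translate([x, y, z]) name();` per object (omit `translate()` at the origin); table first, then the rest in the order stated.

table();
translate([1284, 0, 0]) bed_frame();
translate([373, 201, 724]) spool();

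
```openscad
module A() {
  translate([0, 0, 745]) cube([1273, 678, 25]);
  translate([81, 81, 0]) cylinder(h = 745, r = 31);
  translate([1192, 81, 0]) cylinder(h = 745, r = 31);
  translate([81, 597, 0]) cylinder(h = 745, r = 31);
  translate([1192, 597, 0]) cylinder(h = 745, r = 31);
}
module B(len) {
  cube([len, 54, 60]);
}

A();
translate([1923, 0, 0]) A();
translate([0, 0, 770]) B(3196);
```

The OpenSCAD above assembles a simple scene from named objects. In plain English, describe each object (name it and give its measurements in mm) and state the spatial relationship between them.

A is a table: top 1273 mm (x) × 678 mm (y), 25 mm thick, upper face at z = 770 mm, on four round legs of 62 mm diameter, each leg's bounding box inset 50 mm from the nearest pair of top edges, running from z = 0 to the bottom of the top.

B is a rectangular beam 3196 mm long (x), 54 mm deep (y), 60 mm thick (z).

The beam spans the tops of two tables placed 650 mm apart, resting at z = 770 mm.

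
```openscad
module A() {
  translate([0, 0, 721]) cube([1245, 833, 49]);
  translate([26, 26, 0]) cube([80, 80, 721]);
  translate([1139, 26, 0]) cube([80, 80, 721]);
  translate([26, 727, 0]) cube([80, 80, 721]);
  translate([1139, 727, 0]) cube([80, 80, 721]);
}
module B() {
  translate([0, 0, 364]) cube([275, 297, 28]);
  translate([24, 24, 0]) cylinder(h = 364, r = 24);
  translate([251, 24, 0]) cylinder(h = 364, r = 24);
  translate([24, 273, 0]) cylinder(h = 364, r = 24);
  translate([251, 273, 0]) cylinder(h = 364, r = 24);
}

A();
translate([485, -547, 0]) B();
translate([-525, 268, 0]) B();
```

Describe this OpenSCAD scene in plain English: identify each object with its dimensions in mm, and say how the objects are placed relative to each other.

A is a table: top 1245 mm (x) × 833 mm (y), 49 mm thick, upper face at z = 770 mm, on four 80×80 mm square legs, each inset 26 mm from the nearest pair of top edges, running from z = 0 to the bottom of the top.

B is a four-legged stool. The seat is a 275×297×28 mm slab whose top surface is at z = 392 mm; four round legs, each 48 mm in diameter, run from the floor (z = 0) to the underside of the seat, each leg's axis is inset half a diameter from the nearest pair of seat edges (so the leg's bounding box is flush with the corner).

Two stools sit around the table at the −y, −x sides.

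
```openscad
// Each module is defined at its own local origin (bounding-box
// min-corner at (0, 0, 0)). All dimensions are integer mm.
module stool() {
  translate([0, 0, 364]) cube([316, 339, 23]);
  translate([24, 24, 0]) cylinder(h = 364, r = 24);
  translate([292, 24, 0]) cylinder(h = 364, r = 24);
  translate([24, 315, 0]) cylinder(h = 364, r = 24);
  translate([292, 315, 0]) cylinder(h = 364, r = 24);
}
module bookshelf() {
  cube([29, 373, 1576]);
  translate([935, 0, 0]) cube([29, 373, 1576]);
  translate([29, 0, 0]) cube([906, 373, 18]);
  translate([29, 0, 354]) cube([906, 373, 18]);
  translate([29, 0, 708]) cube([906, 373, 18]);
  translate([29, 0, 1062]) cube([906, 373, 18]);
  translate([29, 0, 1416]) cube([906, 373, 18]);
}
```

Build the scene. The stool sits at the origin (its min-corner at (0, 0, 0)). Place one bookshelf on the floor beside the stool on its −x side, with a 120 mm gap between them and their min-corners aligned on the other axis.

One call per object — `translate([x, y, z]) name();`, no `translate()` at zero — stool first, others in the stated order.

stool();
translate([-1084, 0, 0]) bookshelf();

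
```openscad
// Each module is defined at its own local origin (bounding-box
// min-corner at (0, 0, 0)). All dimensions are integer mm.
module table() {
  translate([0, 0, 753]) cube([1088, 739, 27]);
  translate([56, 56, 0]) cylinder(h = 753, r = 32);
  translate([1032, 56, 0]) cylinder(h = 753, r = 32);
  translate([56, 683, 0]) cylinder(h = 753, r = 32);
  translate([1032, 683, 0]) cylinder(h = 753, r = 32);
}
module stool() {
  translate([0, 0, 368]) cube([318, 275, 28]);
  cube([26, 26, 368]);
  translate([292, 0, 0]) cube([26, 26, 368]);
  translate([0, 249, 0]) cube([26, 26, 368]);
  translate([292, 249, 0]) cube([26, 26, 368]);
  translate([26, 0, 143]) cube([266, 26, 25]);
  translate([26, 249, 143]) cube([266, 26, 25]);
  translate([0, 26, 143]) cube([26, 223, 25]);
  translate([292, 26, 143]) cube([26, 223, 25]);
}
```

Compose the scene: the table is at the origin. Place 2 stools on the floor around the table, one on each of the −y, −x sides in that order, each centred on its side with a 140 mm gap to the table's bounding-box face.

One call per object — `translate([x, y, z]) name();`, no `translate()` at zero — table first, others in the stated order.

table();
translate([385, -415, 0]) stool();
translate([-458, 232, 0]) stool();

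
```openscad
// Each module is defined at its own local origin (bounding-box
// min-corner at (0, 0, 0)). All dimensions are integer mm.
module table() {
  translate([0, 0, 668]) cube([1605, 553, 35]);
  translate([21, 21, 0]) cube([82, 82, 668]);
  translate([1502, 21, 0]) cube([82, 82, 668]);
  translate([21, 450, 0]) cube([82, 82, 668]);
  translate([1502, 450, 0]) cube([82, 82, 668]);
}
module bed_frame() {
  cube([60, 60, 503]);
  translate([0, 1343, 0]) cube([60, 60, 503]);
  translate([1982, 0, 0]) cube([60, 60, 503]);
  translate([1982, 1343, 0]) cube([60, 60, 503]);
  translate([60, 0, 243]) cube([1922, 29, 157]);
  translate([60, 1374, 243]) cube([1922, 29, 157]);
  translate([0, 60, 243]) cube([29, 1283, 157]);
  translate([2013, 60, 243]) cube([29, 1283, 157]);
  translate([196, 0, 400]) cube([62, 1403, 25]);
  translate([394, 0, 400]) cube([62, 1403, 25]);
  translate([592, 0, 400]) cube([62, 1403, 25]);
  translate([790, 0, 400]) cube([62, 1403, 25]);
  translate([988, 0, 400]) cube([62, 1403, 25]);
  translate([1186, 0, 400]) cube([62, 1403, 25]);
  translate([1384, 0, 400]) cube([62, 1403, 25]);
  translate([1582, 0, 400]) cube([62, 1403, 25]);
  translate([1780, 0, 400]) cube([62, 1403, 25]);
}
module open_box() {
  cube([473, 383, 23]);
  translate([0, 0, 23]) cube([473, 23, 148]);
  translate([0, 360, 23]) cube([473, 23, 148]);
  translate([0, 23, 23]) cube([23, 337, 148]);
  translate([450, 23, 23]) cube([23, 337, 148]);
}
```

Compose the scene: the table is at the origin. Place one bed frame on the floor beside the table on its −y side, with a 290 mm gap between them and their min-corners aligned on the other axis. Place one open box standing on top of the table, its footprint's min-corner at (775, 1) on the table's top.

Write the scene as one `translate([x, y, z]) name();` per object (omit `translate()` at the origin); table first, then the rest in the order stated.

table();
translate([0, -1693, 0]) bed_frame();
translate([775, 1, 703]) open_box();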